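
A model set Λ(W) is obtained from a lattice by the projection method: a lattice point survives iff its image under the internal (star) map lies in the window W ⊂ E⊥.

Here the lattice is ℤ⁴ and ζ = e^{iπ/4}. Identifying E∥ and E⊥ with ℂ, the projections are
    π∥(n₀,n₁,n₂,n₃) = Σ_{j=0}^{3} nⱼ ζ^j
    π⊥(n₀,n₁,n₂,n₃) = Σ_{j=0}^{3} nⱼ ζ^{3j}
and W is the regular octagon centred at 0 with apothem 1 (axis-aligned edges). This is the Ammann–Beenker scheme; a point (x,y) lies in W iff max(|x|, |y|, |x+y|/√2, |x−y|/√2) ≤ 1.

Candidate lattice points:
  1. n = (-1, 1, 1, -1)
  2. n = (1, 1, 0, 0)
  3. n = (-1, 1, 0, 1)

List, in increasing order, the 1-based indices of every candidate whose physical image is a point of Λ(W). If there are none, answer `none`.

2

With ζ = e^{iπ/4} the internal vectors are ζ^0,ζ^3,ζ^6,ζ^9.
candidate 1: n = (-1, 1, 1, -1) → π⊥ ≈ (-2.414214, -1.000000); max(|x|,|y|,|x±y|/√2) = 2.414214 > 1 ⇒ ∉ W
candidate 2: n = (1, 1, 0, 0) → π⊥ ≈ (+0.292893, +0.707107); max(|x|,|y|,|x±y|/√2) = 0.707107 ≤ 1 ⇒ ∈ W
candidate 3: n = (-1, 1, 0, 1) → π⊥ ≈ (-1.000000, +1.414214); max(|x|,|y|,|x±y|/√2) = 1.707107 > 1 ⇒ ∉ W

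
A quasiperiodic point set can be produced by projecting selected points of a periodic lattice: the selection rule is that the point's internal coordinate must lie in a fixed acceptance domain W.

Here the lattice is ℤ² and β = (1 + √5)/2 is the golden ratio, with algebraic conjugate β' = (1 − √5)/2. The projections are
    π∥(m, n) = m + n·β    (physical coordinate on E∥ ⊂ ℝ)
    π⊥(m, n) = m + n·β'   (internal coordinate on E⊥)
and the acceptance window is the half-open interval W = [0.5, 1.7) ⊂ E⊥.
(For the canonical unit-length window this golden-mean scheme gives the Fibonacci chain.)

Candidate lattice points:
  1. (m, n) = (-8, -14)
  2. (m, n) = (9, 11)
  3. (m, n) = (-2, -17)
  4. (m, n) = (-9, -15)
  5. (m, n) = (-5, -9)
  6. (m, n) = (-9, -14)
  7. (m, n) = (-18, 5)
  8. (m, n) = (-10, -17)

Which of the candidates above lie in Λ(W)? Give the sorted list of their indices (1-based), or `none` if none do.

1, 5, 8

Numerically β ≈ 1.61803 and β' = −1/β ≈ -0.61803.
#1 (-8,-14): internal coord -8 + (-14)·β' = +0.65248; +0.65248 ∈ [0.5, 1.7) → IN Λ
#2 (9,11): internal coord 9 + (11)·β' = +2.20163; +2.20163 ∉ [0.5, 1.7) → out
#3 (-2,-17): internal coord -2 + (-17)·β' = +8.50658; +8.50658 ∉ [0.5, 1.7) → out
#4 (-9,-15): internal coord -9 + (-15)·β' = +0.27051; +0.27051 ∉ [0.5, 1.7) → out
#5 (-5,-9): internal coord -5 + (-9)·β' = +0.56231; +0.56231 ∈ [0.5, 1.7) → IN Λ
#6 (-9,-14): internal coord -9 + (-14)·β' = -0.34752; -0.34752 ∉ [0.5, 1.7) → out
#7 (-18,5): internal coord -18 + (5)·β' = -21.09017; -21.09017 ∉ [0.5, 1.7) → out
#8 (-10,-17): internal coord -10 + (-17)·β' = +0.50658; +0.50658 ∈ [0.5, 1.7) → IN Λ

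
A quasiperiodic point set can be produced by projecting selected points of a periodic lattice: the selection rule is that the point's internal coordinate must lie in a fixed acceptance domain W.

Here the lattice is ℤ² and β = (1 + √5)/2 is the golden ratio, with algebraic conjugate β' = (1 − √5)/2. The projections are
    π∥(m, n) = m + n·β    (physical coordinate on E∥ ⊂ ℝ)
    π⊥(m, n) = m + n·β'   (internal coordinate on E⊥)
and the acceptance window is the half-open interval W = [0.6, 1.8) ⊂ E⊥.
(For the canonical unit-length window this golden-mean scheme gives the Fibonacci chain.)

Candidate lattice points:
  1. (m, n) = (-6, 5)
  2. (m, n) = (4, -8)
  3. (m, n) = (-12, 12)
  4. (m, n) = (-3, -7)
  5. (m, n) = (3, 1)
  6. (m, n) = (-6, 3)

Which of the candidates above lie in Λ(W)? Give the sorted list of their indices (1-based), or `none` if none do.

Numerically β ≈ 1.6180 and β' = −1/β ≈ -0.6180.
candidate 1: (m,n)=(-6,5) → π∥ = -6+5·β ≈ 2.0902, π⊥ = -6+5·β' ≈ -9.0902 ∉ [0.6, 1.8) ⇒ out
candidate 2: (m,n)=(4,-8) → π∥ = 4-8·β ≈ -8.9443, π⊥ = 4-8·β' ≈ 8.9443 ∉ [0.6, 1.8) ⇒ out
candidate 3: (m,n)=(-12,12) → π∥ = -12+12·β ≈ 7.4164, π⊥ = -12+12·β' ≈ -19.4164 ∉ [0.6, 1.8) ⇒ out
candidate 4: (m,n)=(-3,-7) → π∥ = -3-7·β ≈ -14.3262, π⊥ = -3-7·β' ≈ 1.3262 ∈ [0.6, 1.8) ⇒ IN Λ
candidate 5: (m,n)=(3,1) → π∥ = 3+1·β ≈ 4.6180, π⊥ = 3+1·β' ≈ 2.3820 ∉ [0.6, 1.8) ⇒ out
candidate 6: (m,n)=(-6,3) → π∥ = -6+3·β ≈ -1.1459, π⊥ = -6+3·β' ≈ -7.8541 ∉ [0.6, 1.8) ⇒ out

4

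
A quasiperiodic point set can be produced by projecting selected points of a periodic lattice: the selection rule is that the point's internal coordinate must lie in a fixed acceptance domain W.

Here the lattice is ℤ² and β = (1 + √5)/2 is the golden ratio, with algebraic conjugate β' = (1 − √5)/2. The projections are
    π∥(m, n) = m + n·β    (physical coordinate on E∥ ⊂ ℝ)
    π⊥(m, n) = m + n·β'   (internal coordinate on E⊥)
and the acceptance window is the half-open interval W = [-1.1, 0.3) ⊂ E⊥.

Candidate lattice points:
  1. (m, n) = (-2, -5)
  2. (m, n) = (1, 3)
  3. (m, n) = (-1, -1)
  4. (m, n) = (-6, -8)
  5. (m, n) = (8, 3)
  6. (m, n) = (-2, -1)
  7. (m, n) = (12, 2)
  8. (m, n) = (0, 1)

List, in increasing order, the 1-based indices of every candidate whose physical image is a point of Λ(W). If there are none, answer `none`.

Numerically β ≈ 1.618034 and β' = −1/β ≈ -0.618034.
#1 (-2,-5): internal coord -2 + (-5)·β' = +1.090170; +1.090170 ∉ [-1.1, 0.3) → out
#2 (1,3): internal coord 1 + (3)·β' = -0.854102; -0.854102 ∈ [-1.1, 0.3) → IN Λ
#3 (-1,-1): internal coord -1 + (-1)·β' = -0.381966; -0.381966 ∈ [-1.1, 0.3) → IN Λ
#4 (-6,-8): internal coord -6 + (-8)·β' = -1.055728; -1.055728 ∈ [-1.1, 0.3) → IN Λ
#5 (8,3): internal coord 8 + (3)·β' = +6.145898; +6.145898 ∉ [-1.1, 0.3) → out
#6 (-2,-1): internal coord -2 + (-1)·β' = -1.381966; -1.381966 ∉ [-1.1, 0.3) → out
#7 (12,2): internal coord 12 + (2)·β' = +10.763932; +10.763932 ∉ [-1.1, 0.3) → out
#8 (0,1): internal coord 0 + (1)·β' = -0.618034; -0.618034 ∈ [-1.1, 0.3) → IN Λ

2, 3, 4, 8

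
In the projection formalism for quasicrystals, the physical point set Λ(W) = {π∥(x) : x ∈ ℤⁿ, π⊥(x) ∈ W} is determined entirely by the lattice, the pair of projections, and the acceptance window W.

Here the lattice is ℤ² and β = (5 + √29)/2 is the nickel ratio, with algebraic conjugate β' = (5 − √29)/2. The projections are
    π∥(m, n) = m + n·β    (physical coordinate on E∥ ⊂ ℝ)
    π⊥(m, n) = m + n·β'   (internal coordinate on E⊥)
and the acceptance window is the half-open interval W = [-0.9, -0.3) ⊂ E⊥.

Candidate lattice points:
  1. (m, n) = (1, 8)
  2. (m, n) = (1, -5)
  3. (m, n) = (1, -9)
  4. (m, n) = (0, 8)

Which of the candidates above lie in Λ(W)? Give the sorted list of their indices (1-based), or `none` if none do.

β' = (5−√29)/2 ≈ -0.1926.
candidate 1: (m,n)=(1,8) → π∥ = 1+8·β ≈ 42.5407, π⊥ = 1+8·β' ≈ -0.5407 ∈ [-0.9, -0.3) ⇒ IN Λ
candidate 2: (m,n)=(1,-5) → π∥ = 1-5·β ≈ -24.9629, π⊥ = 1-5·β' ≈ 1.9629 ∉ [-0.9, -0.3) ⇒ out
candidate 3: (m,n)=(1,-9) → π∥ = 1-9·β ≈ -45.7332, π⊥ = 1-9·β' ≈ 2.7332 ∉ [-0.9, -0.3) ⇒ out
candidate 4: (m,n)=(0,8) → π∥ = 0+8·β ≈ 41.5407, π⊥ = 0+8·β' ≈ -1.5407 ∉ [-0.9, -0.3) ⇒ out

1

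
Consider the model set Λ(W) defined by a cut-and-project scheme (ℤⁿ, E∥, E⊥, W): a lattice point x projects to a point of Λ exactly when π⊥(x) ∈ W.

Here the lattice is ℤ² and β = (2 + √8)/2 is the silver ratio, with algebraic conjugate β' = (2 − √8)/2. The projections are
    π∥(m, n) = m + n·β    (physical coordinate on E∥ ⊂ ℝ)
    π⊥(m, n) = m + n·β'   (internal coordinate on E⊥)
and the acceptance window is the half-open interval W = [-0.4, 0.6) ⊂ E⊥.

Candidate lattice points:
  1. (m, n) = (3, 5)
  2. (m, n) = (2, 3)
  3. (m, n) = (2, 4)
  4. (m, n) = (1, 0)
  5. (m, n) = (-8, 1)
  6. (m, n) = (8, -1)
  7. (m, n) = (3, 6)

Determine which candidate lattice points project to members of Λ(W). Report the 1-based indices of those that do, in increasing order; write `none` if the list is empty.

3, 7

β' = (2−√8)/2 ≈ -0.41421.
#1 (3,5): internal coord 3 + (5)·β' = +0.92893; +0.92893 ∉ [-0.4, 0.6) → out
#2 (2,3): internal coord 2 + (3)·β' = +0.75736; +0.75736 ∉ [-0.4, 0.6) → out
#3 (2,4): internal coord 2 + (4)·β' = +0.34315; +0.34315 ∈ [-0.4, 0.6) → IN Λ
#4 (1,0): internal coord 1 + (0)·β' = +1.00000; +1.00000 ∉ [-0.4, 0.6) → out
#5 (-8,1): internal coord -8 + (1)·β' = -8.41421; -8.41421 ∉ [-0.4, 0.6) → out
#6 (8,-1): internal coord 8 + (-1)·β' = +8.41421; +8.41421 ∉ [-0.4, 0.6) → out
#7 (3,6): internal coord 3 + (6)·β' = +0.51472; +0.51472 ∈ [-0.4, 0.6) → IN Λ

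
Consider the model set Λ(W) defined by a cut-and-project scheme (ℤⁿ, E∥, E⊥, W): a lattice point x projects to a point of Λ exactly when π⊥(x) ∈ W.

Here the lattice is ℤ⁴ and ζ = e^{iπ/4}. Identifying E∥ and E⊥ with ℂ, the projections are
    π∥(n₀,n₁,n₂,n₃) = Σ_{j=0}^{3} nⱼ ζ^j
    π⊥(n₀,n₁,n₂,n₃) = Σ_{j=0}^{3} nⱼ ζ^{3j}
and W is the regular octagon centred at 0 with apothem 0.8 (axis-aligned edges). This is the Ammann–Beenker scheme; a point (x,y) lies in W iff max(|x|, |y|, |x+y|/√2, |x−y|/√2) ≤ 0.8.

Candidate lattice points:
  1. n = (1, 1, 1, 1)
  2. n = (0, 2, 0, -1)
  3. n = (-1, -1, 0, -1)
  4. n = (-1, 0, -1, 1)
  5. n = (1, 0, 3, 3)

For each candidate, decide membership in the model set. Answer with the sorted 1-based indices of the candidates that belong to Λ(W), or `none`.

π⊥(n) = n₀ + n₁ζ³ + n₂ζ⁶ + n₃ζ⁹ where ζ = e^{iπ/4}.
candidate 1: n = (1, 1, 1, 1) → π⊥ ≈ (+1.00000, +0.41421); max(|x|,|y|,|x±y|/√2) = 1.00000 > 0.8 ⇒ ∉ W
candidate 2: n = (0, 2, 0, -1) → π⊥ ≈ (-2.12132, +0.70711); max(|x|,|y|,|x±y|/√2) = 2.12132 > 0.8 ⇒ ∉ W
candidate 3: n = (-1, -1, 0, -1) → π⊥ ≈ (-1.00000, -1.41421); max(|x|,|y|,|x±y|/√2) = 1.70711 > 0.8 ⇒ ∉ W
candidate 4: n = (-1, 0, -1, 1) → π⊥ ≈ (-0.29289, +1.70711); max(|x|,|y|,|x±y|/√2) = 1.70711 > 0.8 ⇒ ∉ W
candidate 5: n = (1, 0, 3, 3) → π⊥ ≈ (+3.12132, -0.87868); max(|x|,|y|,|x±y|/√2) = 3.12132 > 0.8 ⇒ ∉ W

none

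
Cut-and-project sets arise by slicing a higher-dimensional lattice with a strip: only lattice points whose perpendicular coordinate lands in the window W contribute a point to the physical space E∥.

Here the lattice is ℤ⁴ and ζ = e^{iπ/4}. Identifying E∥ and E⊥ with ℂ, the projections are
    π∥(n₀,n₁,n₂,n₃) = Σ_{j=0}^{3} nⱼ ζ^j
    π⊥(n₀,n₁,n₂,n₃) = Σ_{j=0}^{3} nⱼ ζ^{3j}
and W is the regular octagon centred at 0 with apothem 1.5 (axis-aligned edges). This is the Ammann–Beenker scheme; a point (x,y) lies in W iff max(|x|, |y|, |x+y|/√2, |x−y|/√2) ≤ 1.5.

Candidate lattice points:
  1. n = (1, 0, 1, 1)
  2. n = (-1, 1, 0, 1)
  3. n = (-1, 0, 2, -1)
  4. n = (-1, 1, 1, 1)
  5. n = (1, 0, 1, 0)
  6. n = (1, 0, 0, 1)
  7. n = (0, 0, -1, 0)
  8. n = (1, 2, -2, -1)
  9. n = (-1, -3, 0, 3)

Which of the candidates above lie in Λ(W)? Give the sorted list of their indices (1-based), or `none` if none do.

Internal map: ζ^{3j} for j=0..3 gives (1,0), (−√2/2,√2/2), (0,−1), (√2/2,√2/2).
candidate 1: n = (1, 0, 1, 1) → π⊥ ≈ (+1.707107, -0.292893); max(|x|,|y|,|x±y|/√2) = 1.707107 > 1.5 ⇒ ∉ W
candidate 2: n = (-1, 1, 0, 1) → π⊥ ≈ (-1.000000, +1.414214); max(|x|,|y|,|x±y|/√2) = 1.707107 > 1.5 ⇒ ∉ W
candidate 3: n = (-1, 0, 2, -1) → π⊥ ≈ (-1.707107, -2.707107); max(|x|,|y|,|x±y|/√2) = 3.121320 > 1.5 ⇒ ∉ W
candidate 4: n = (-1, 1, 1, 1) → π⊥ ≈ (-1.000000, +0.414214); max(|x|,|y|,|x±y|/√2) = 1.000000 ≤ 1.5 ⇒ ∈ W
candidate 5: n = (1, 0, 1, 0) → π⊥ ≈ (+1.000000, -1.000000); max(|x|,|y|,|x±y|/√2) = 1.414214 ≤ 1.5 ⇒ ∈ W
candidate 6: n = (1, 0, 0, 1) → π⊥ ≈ (+1.707107, +0.707107); max(|x|,|y|,|x±y|/√2) = 1.707107 > 1.5 ⇒ ∉ W
candidate 7: n = (0, 0, -1, 0) → π⊥ ≈ (+0.000000, +1.000000); max(|x|,|y|,|x±y|/√2) = 1.000000 ≤ 1.5 ⇒ ∈ W
candidate 8: n = (1, 2, -2, -1) → π⊥ ≈ (-1.121320, +2.707107); max(|x|,|y|,|x±y|/√2) = 2.707107 > 1.5 ⇒ ∉ W
candidate 9: n = (-1, -3, 0, 3) → π⊥ ≈ (+3.242641, +0.000000); max(|x|,|y|,|x±y|/√2) = 3.242641 > 1.5 ⇒ ∉ W

4, 5, 7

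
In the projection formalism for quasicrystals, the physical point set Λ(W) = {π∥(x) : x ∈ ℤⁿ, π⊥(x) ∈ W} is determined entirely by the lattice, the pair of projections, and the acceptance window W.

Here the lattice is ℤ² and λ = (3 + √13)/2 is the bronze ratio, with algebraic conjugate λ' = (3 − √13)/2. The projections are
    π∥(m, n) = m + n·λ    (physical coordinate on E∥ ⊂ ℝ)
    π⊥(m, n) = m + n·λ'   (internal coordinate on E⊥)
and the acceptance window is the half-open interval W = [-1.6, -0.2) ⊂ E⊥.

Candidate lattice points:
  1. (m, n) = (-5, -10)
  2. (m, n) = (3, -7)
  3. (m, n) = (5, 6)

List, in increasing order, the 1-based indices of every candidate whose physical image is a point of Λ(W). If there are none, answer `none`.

λ' = (3−√13)/2 ≈ -0.30278.
[1] lift (-5,-10): star map gives -1.97224; window check -1.6 ≤ -1.97224 < -0.2 is false → out
[2] lift (3,-7): star map gives 5.11943; window check -1.6 ≤ 5.11943 < -0.2 is false → out
[3] lift (5,6): star map gives 3.18335; window check -1.6 ≤ 3.18335 < -0.2 is false → out

none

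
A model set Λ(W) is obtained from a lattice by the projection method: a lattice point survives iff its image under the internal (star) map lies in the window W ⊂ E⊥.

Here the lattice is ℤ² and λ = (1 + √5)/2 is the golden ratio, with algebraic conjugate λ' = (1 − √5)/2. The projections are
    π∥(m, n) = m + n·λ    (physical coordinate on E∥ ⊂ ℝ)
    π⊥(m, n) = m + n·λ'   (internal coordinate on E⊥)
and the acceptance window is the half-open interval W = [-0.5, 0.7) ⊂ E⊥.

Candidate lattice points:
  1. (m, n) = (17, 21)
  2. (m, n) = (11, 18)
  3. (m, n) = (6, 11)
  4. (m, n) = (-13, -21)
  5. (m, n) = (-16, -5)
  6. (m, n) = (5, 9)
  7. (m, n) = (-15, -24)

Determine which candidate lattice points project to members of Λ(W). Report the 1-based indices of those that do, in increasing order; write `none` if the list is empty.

Numerically λ ≈ 1.618034 and λ' = −1/λ ≈ -0.618034.
[1] lift (17,21): star map gives 4.021286; window check -0.5 ≤ 4.021286 < 0.7 is false → out
[2] lift (11,18): star map gives -0.124612; window check -0.5 ≤ -0.124612 < 0.7 is true → IN Λ
[3] lift (6,11): star map gives -0.798374; window check -0.5 ≤ -0.798374 < 0.7 is false → out
[4] lift (-13,-21): star map gives -0.021286; window check -0.5 ≤ -0.021286 < 0.7 is true → IN Λ
[5] lift (-16,-5): star map gives -12.909830; window check -0.5 ≤ -12.909830 < 0.7 is false → out
[6] lift (5,9): star map gives -0.562306; window check -0.5 ≤ -0.562306 < 0.7 is false → out
[7] lift (-15,-24): star map gives -0.167184; window check -0.5 ≤ -0.167184 < 0.7 is true → IN Λ

2, 4, 7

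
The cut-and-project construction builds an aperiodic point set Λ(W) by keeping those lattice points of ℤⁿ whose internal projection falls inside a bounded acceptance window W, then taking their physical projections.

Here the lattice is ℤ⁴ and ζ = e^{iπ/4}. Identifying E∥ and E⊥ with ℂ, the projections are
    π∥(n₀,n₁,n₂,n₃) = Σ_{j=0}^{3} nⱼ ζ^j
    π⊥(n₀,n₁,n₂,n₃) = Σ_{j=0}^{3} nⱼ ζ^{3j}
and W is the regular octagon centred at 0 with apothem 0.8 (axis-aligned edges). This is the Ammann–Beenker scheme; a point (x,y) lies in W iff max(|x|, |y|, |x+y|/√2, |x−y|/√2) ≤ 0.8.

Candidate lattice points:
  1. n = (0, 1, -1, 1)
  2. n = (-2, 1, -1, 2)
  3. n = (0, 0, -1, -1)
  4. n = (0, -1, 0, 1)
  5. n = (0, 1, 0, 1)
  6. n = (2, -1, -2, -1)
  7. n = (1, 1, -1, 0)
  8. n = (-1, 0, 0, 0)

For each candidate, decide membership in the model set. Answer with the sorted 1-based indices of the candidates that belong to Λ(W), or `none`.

With ζ = e^{iπ/4} the internal vectors are ζ^0,ζ^3,ζ^6,ζ^9.
#1 (0, 1, -1, 1): internal (0.00000, 2.41421); octagon support 2.41421 vs apothem 0.8 → ∉ W
#2 (-2, 1, -1, 2): internal (-1.29289, 3.12132); octagon support 3.12132 vs apothem 0.8 → ∉ W
#3 (0, 0, -1, -1): internal (-0.70711, 0.29289); octagon support 0.70711 vs apothem 0.8 → ∈ W
#4 (0, -1, 0, 1): internal (1.41421, 0.00000); octagon support 1.41421 vs apothem 0.8 → ∉ W
#5 (0, 1, 0, 1): internal (0.00000, 1.41421); octagon support 1.41421 vs apothem 0.8 → ∉ W
#6 (2, -1, -2, -1): internal (2.00000, 0.58579); octagon support 2.00000 vs apothem 0.8 → ∉ W
#7 (1, 1, -1, 0): internal (0.29289, 1.70711); octagon support 1.70711 vs apothem 0.8 → ∉ W
#8 (-1, 0, 0, 0): internal (-1.00000, 0.00000); octagon support 1.00000 vs apothem 0.8 → ∉ W

3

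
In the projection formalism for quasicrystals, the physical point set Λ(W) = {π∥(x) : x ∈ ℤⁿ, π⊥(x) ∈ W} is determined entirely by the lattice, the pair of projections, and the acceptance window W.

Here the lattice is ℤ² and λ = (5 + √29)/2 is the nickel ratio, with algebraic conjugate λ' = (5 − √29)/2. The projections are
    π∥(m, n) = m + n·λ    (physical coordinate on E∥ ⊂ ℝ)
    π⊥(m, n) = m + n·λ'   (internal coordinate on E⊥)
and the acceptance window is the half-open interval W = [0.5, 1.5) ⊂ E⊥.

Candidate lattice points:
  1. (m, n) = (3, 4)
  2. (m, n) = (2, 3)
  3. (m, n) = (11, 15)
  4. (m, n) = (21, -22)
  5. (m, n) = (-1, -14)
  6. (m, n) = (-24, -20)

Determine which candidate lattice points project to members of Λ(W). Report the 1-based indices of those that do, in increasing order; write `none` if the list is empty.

Compute λ' = (5−√29)/2 = -0.1926, so π⊥(m,n) = m -0.1926·n.
#1 (3,4): internal coord 3 + (4)·λ' = +2.2297; +2.2297 ∉ [0.5, 1.5) → out
#2 (2,3): internal coord 2 + (3)·λ' = +1.4223; +1.4223 ∈ [0.5, 1.5) → IN Λ
#3 (11,15): internal coord 11 + (15)·λ' = +8.1113; +8.1113 ∉ [0.5, 1.5) → out
#4 (21,-22): internal coord 21 + (-22)·λ' = +25.2368; +25.2368 ∉ [0.5, 1.5) → out
#5 (-1,-14): internal coord -1 + (-14)·λ' = +1.6962; +1.6962 ∉ [0.5, 1.5) → out
#6 (-24,-20): internal coord -24 + (-20)·λ' = -20.1484; -20.1484 ∉ [0.5, 1.5) → out

2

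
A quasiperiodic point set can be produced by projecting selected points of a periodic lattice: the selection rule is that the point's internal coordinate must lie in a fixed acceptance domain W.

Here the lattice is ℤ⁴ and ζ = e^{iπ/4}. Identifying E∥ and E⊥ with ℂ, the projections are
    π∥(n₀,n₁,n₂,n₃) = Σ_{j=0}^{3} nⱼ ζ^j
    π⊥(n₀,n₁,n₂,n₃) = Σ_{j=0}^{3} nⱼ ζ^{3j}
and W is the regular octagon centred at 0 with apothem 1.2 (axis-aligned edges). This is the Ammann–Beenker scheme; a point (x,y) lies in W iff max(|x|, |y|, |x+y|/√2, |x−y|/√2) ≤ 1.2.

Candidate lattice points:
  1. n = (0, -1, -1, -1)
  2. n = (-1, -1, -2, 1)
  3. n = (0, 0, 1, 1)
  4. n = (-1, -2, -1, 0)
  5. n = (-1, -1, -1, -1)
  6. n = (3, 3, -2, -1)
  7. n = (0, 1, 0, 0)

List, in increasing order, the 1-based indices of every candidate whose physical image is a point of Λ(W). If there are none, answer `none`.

1, 3, 4, 5, 7

π⊥(n) = n₀ + n₁ζ³ + n₂ζ⁶ + n₃ζ⁹ where ζ = e^{iπ/4}.
candidate 1: n = (0, -1, -1, -1) → π⊥ ≈ (+0.00000, -0.41421); max(|x|,|y|,|x±y|/√2) = 0.41421 ≤ 1.2 ⇒ ∈ W
candidate 2: n = (-1, -1, -2, 1) → π⊥ ≈ (+0.41421, +2.00000); max(|x|,|y|,|x±y|/√2) = 2.00000 > 1.2 ⇒ ∉ W
candidate 3: n = (0, 0, 1, 1) → π⊥ ≈ (+0.70711, -0.29289); max(|x|,|y|,|x±y|/√2) = 0.70711 ≤ 1.2 ⇒ ∈ W
candidate 4: n = (-1, -2, -1, 0) → π⊥ ≈ (+0.41421, -0.41421); max(|x|,|y|,|x±y|/√2) = 0.58579 ≤ 1.2 ⇒ ∈ W
candidate 5: n = (-1, -1, -1, -1) → π⊥ ≈ (-1.00000, -0.41421); max(|x|,|y|,|x±y|/√2) = 1.00000 ≤ 1.2 ⇒ ∈ W
candidate 6: n = (3, 3, -2, -1) → π⊥ ≈ (+0.17157, +3.41421); max(|x|,|y|,|x±y|/√2) = 3.41421 > 1.2 ⇒ ∉ W
candidate 7: n = (0, 1, 0, 0) → π⊥ ≈ (-0.70711, +0.70711); max(|x|,|y|,|x±y|/√2) = 1.00000 ≤ 1.2 ⇒ ∈ W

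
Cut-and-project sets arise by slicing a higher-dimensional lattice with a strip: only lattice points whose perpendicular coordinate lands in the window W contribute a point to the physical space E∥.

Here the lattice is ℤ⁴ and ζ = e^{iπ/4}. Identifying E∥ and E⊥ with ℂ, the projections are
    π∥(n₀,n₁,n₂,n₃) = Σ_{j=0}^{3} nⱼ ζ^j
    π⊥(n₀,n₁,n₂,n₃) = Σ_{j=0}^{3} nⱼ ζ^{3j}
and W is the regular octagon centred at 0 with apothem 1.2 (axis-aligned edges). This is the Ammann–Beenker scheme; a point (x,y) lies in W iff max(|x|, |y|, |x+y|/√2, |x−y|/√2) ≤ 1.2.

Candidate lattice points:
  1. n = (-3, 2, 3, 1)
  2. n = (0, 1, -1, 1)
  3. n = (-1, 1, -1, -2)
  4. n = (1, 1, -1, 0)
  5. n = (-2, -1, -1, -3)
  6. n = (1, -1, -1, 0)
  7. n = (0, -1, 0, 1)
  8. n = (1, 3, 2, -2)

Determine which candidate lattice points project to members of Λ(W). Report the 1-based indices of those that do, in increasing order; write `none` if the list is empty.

none

With ζ = e^{iπ/4} the internal vectors are ζ^0,ζ^3,ζ^6,ζ^9.
#1 (-3, 2, 3, 1): internal (-3.7071, -0.8787); octagon support 3.7071 vs apothem 1.2 → ∉ W
#2 (0, 1, -1, 1): internal (0.0000, 2.4142); octagon support 2.4142 vs apothem 1.2 → ∉ W
#3 (-1, 1, -1, -2): internal (-3.1213, 0.2929); octagon support 3.1213 vs apothem 1.2 → ∉ W
#4 (1, 1, -1, 0): internal (0.2929, 1.7071); octagon support 1.7071 vs apothem 1.2 → ∉ W
#5 (-2, -1, -1, -3): internal (-3.4142, -1.8284); octagon support 3.7071 vs apothem 1.2 → ∉ W
#6 (1, -1, -1, 0): internal (1.7071, 0.2929); octagon support 1.7071 vs apothem 1.2 → ∉ W
#7 (0, -1, 0, 1): internal (1.4142, 0.0000); octagon support 1.4142 vs apothem 1.2 → ∉ W
#8 (1, 3, 2, -2): internal (-2.5355, -1.2929); octagon support 2.7071 vs apothem 1.2 → ∉ W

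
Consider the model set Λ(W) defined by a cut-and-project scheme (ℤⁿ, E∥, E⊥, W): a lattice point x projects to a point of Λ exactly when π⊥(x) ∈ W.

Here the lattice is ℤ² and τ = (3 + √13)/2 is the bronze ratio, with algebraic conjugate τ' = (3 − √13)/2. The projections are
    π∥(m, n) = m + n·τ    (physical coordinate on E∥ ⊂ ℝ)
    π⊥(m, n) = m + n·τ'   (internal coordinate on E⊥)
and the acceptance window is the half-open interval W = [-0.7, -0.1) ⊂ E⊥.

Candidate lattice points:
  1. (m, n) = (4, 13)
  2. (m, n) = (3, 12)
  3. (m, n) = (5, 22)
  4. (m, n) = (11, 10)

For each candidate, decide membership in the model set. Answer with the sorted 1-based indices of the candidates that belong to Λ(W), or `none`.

τ' = (3−√13)/2 ≈ -0.30278.
[1] lift (4,13): star map gives 0.06392; window check -0.7 ≤ 0.06392 < -0.1 is false → out
[2] lift (3,12): star map gives -0.63331; window check -0.7 ≤ -0.63331 < -0.1 is true → IN Λ
[3] lift (5,22): star map gives -1.66106; window check -0.7 ≤ -1.66106 < -0.1 is false → out
[4] lift (11,10): star map gives 7.97224; window check -0.7 ≤ 7.97224 < -0.1 is false → out

2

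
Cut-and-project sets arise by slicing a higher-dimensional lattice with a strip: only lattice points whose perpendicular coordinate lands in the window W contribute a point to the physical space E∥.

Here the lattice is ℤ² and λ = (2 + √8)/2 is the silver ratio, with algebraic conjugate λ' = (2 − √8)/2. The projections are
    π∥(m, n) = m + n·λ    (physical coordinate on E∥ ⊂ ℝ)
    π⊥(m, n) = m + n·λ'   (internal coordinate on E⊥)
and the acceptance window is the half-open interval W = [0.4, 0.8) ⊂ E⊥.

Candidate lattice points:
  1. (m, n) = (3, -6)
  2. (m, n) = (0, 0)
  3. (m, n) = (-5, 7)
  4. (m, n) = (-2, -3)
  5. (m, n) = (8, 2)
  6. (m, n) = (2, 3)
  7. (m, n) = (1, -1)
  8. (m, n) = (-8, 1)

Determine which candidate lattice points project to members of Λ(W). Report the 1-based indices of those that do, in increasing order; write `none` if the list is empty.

6

Compute λ' = (2−√8)/2 = -0.4142, so π⊥(m,n) = m -0.4142·n.
[1] lift (3,-6): star map gives 5.4853; window check 0.4 ≤ 5.4853 < 0.8 is false → out
[2] lift (0,0): star map gives 0.0000; window check 0.4 ≤ 0.0000 < 0.8 is false → out
[3] lift (-5,7): star map gives -7.8995; window check 0.4 ≤ -7.8995 < 0.8 is false → out
[4] lift (-2,-3): star map gives -0.7574; window check 0.4 ≤ -0.7574 < 0.8 is false → out
[5] lift (8,2): star map gives 7.1716; window check 0.4 ≤ 7.1716 < 0.8 is false → out
[6] lift (2,3): star map gives 0.7574; window check 0.4 ≤ 0.7574 < 0.8 is true → IN Λ
[7] lift (1,-1): star map gives 1.4142; window check 0.4 ≤ 1.4142 < 0.8 is false → out
[8] lift (-8,1): star map gives -8.4142; window check 0.4 ≤ -8.4142 < 0.8 is false → out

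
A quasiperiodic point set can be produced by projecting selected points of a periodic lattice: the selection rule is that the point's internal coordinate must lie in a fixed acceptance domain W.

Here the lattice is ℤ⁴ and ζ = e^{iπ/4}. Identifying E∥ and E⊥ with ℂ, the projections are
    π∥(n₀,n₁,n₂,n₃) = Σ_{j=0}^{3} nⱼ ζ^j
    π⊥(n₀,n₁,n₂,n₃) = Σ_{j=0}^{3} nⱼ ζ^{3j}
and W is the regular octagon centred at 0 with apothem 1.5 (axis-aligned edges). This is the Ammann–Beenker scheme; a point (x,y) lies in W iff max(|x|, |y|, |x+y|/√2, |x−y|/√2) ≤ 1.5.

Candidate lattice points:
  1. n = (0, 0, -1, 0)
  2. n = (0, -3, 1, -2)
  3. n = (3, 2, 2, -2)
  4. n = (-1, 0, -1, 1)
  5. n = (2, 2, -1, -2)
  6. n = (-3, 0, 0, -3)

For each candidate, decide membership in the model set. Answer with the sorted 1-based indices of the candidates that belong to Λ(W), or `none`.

1, 5

Internal map: ζ^{3j} for j=0..3 gives (1,0), (−√2/2,√2/2), (0,−1), (√2/2,√2/2).
#1 (0, 0, -1, 0): internal (0.0000, 1.0000); octagon support 1.0000 vs apothem 1.5 → ∈ W
#2 (0, -3, 1, -2): internal (0.7071, -4.5355); octagon support 4.5355 vs apothem 1.5 → ∉ W
#3 (3, 2, 2, -2): internal (0.1716, -2.0000); octagon support 2.0000 vs apothem 1.5 → ∉ W
#4 (-1, 0, -1, 1): internal (-0.2929, 1.7071); octagon support 1.7071 vs apothem 1.5 → ∉ W
#5 (2, 2, -1, -2): internal (-0.8284, 1.0000); octagon support 1.2929 vs apothem 1.5 → ∈ W
#6 (-3, 0, 0, -3): internal (-5.1213, -2.1213); octagon support 5.1213 vs apothem 1.5 → ∉ W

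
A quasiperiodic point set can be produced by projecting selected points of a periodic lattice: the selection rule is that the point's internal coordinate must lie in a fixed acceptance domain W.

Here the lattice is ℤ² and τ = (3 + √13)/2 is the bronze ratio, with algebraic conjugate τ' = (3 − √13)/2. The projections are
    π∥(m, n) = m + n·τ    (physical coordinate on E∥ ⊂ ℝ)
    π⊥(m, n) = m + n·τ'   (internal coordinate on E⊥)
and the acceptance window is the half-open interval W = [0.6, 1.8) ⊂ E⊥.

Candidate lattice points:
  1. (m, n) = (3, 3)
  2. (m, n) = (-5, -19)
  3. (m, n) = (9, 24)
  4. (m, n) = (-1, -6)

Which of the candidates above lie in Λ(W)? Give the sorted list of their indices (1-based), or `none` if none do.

Numerically τ ≈ 3.302776 and τ' = −1/τ ≈ -0.302776.
#1 (3,3): internal coord 3 + (3)·τ' = +2.091673; +2.091673 ∉ [0.6, 1.8) → out
#2 (-5,-19): internal coord -5 + (-19)·τ' = +0.752737; +0.752737 ∈ [0.6, 1.8) → IN Λ
#3 (9,24): internal coord 9 + (24)·τ' = +1.733385; +1.733385 ∈ [0.6, 1.8) → IN Λ
#4 (-1,-6): internal coord -1 + (-6)·τ' = +0.816654; +0.816654 ∈ [0.6, 1.8) → IN Λ

2, 3, 4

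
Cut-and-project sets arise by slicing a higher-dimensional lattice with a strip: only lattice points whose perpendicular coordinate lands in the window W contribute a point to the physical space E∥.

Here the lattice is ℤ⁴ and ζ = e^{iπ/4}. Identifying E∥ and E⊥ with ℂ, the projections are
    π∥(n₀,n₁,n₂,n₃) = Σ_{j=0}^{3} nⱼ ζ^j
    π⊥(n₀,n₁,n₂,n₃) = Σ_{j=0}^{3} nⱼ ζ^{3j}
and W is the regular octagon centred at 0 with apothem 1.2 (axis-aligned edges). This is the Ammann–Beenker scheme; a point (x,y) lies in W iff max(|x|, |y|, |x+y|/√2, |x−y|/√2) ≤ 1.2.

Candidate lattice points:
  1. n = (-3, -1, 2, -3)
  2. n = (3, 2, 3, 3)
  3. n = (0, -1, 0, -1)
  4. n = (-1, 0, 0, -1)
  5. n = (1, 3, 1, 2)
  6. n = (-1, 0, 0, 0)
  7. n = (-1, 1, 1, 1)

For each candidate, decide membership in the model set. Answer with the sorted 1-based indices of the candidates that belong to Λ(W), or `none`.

Internal map: ζ^{3j} for j=0..3 gives (1,0), (−√2/2,√2/2), (0,−1), (√2/2,√2/2).
candidate 1: n = (-3, -1, 2, -3) → π⊥ ≈ (-4.414214, -4.828427); max(|x|,|y|,|x±y|/√2) = 6.535534 > 1.2 ⇒ ∉ W
candidate 2: n = (3, 2, 3, 3) → π⊥ ≈ (+3.707107, +0.535534); max(|x|,|y|,|x±y|/√2) = 3.707107 > 1.2 ⇒ ∉ W
candidate 3: n = (0, -1, 0, -1) → π⊥ ≈ (+0.000000, -1.414214); max(|x|,|y|,|x±y|/√2) = 1.414214 > 1.2 ⇒ ∉ W
candidate 4: n = (-1, 0, 0, -1) → π⊥ ≈ (-1.707107, -0.707107); max(|x|,|y|,|x±y|/√2) = 1.707107 > 1.2 ⇒ ∉ W
candidate 5: n = (1, 3, 1, 2) → π⊥ ≈ (+0.292893, +2.535534); max(|x|,|y|,|x±y|/√2) = 2.535534 > 1.2 ⇒ ∉ W
candidate 6: n = (-1, 0, 0, 0) → π⊥ ≈ (-1.000000, +0.000000); max(|x|,|y|,|x±y|/√2) = 1.000000 ≤ 1.2 ⇒ ∈ W
candidate 7: n = (-1, 1, 1, 1) → π⊥ ≈ (-1.000000, +0.414214); max(|x|,|y|,|x±y|/√2) = 1.000000 ≤ 1.2 ⇒ ∈ W

6, 7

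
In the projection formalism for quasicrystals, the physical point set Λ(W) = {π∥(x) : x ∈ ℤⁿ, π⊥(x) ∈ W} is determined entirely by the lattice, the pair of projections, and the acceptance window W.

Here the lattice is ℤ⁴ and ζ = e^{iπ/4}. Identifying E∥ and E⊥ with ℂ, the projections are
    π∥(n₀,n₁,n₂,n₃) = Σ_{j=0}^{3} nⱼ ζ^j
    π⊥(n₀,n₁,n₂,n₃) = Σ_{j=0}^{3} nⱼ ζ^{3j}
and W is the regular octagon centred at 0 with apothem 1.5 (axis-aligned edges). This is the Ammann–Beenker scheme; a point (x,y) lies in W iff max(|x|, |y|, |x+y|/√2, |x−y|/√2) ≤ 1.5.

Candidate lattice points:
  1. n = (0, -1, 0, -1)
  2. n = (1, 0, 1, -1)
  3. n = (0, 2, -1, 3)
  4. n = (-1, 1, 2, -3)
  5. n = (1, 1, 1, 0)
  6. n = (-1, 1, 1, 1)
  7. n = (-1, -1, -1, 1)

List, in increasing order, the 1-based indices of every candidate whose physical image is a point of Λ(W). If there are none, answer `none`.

π⊥(n) = n₀ + n₁ζ³ + n₂ζ⁶ + n₃ζ⁹ where ζ = e^{iπ/4}.
#1 (0, -1, 0, -1): internal (0.0000, -1.4142); octagon support 1.4142 vs apothem 1.5 → ∈ W
#2 (1, 0, 1, -1): internal (0.2929, -1.7071); octagon support 1.7071 vs apothem 1.5 → ∉ W
#3 (0, 2, -1, 3): internal (0.7071, 4.5355); octagon support 4.5355 vs apothem 1.5 → ∉ W
#4 (-1, 1, 2, -3): internal (-3.8284, -3.4142); octagon support 5.1213 vs apothem 1.5 → ∉ W
#5 (1, 1, 1, 0): internal (0.2929, -0.2929); octagon support 0.4142 vs apothem 1.5 → ∈ W
#6 (-1, 1, 1, 1): internal (-1.0000, 0.4142); octagon support 1.0000 vs apothem 1.5 → ∈ W
#7 (-1, -1, -1, 1): internal (0.4142, 1.0000); octagon support 1.0000 vs apothem 1.5 → ∈ W

1, 5, 6, 7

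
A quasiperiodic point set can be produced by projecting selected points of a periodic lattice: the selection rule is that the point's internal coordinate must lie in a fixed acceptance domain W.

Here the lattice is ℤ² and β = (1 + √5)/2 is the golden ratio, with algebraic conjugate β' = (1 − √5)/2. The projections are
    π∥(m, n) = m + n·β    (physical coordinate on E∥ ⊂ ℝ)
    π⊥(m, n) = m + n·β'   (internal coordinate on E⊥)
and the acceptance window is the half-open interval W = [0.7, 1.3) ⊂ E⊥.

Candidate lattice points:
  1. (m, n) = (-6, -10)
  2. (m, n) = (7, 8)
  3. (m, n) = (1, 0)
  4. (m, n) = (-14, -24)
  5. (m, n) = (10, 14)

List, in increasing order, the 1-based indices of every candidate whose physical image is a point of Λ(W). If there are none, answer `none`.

3, 4

Numerically β ≈ 1.6180 and β' = −1/β ≈ -0.6180.
candidate 1: (m,n)=(-6,-10) → π∥ = -6-10·β ≈ -22.1803, π⊥ = -6-10·β' ≈ 0.1803 ∉ [0.7, 1.3) ⇒ out
candidate 2: (m,n)=(7,8) → π∥ = 7+8·β ≈ 19.9443, π⊥ = 7+8·β' ≈ 2.0557 ∉ [0.7, 1.3) ⇒ out
candidate 3: (m,n)=(1,0) → π∥ = 1+0·β ≈ 1.0000, π⊥ = 1+0·β' ≈ 1.0000 ∈ [0.7, 1.3) ⇒ IN Λ
candidate 4: (m,n)=(-14,-24) → π∥ = -14-24·β ≈ -52.8328, π⊥ = -14-24·β' ≈ 0.8328 ∈ [0.7, 1.3) ⇒ IN Λ
candidate 5: (m,n)=(10,14) → π∥ = 10+14·β ≈ 32.6525, π⊥ = 10+14·β' ≈ 1.3475 ∉ [0.7, 1.3) ⇒ out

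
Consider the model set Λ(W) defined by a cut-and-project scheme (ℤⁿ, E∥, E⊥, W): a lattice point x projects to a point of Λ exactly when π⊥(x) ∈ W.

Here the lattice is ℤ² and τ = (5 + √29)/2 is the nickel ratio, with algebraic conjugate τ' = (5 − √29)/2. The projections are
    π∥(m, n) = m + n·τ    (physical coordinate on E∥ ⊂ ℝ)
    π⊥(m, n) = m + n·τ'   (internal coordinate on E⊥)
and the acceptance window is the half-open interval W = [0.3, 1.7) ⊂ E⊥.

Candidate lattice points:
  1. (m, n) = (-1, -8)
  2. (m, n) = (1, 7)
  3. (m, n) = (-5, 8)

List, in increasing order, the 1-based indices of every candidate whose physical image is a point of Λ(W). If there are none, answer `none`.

1

τ' = (5−√29)/2 ≈ -0.1926.
[1] lift (-1,-8): star map gives 0.5407; window check 0.3 ≤ 0.5407 < 1.7 is true → IN Λ
[2] lift (1,7): star map gives -0.3481; window check 0.3 ≤ -0.3481 < 1.7 is false → out
[3] lift (-5,8): star map gives -6.5407; window check 0.3 ≤ -6.5407 < 1.7 is false → out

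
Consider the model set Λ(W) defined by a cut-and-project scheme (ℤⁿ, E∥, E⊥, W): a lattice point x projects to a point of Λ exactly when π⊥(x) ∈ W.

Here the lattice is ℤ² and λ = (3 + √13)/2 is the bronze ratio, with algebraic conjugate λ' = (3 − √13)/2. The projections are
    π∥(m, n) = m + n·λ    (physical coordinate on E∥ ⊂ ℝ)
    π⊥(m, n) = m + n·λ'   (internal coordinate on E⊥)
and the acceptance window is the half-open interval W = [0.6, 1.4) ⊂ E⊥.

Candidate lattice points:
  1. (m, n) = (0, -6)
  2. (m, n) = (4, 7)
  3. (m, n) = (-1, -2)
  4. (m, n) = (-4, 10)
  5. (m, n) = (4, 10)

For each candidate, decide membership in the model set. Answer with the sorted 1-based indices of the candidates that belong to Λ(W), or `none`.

Numerically λ ≈ 3.3028 and λ' = −1/λ ≈ -0.3028.
[1] lift (0,-6): star map gives 1.8167; window check 0.6 ≤ 1.8167 < 1.4 is false → out
[2] lift (4,7): star map gives 1.8806; window check 0.6 ≤ 1.8806 < 1.4 is false → out
[3] lift (-1,-2): star map gives -0.3944; window check 0.6 ≤ -0.3944 < 1.4 is false → out
[4] lift (-4,10): star map gives -7.0278; window check 0.6 ≤ -7.0278 < 1.4 is false → out
[5] lift (4,10): star map gives 0.9722; window check 0.6 ≤ 0.9722 < 1.4 is true → IN Λ

5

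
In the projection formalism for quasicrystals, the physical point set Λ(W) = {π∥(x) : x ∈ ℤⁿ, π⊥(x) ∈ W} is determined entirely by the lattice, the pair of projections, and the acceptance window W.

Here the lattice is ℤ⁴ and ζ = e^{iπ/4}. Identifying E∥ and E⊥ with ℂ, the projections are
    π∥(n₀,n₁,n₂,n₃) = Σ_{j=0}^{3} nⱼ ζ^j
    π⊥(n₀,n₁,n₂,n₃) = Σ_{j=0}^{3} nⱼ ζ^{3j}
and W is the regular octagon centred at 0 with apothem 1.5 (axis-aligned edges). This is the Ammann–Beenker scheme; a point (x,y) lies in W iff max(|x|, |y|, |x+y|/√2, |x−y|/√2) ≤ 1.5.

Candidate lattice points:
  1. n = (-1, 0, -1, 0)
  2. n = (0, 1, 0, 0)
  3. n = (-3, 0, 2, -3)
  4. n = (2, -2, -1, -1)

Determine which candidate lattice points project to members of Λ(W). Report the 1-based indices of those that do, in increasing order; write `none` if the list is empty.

1, 2

π⊥(n) = n₀ + n₁ζ³ + n₂ζ⁶ + n₃ζ⁹ where ζ = e^{iπ/4}.
candidate 1: n = (-1, 0, -1, 0) → π⊥ ≈ (-1.000000, +1.000000); max(|x|,|y|,|x±y|/√2) = 1.414214 ≤ 1.5 ⇒ ∈ W
candidate 2: n = (0, 1, 0, 0) → π⊥ ≈ (-0.707107, +0.707107); max(|x|,|y|,|x±y|/√2) = 1.000000 ≤ 1.5 ⇒ ∈ W
candidate 3: n = (-3, 0, 2, -3) → π⊥ ≈ (-5.121320, -4.121320); max(|x|,|y|,|x±y|/√2) = 6.535534 > 1.5 ⇒ ∉ W
candidate 4: n = (2, -2, -1, -1) → π⊥ ≈ (+2.707107, -1.121320); max(|x|,|y|,|x±y|/√2) = 2.707107 > 1.5 ⇒ ∉ W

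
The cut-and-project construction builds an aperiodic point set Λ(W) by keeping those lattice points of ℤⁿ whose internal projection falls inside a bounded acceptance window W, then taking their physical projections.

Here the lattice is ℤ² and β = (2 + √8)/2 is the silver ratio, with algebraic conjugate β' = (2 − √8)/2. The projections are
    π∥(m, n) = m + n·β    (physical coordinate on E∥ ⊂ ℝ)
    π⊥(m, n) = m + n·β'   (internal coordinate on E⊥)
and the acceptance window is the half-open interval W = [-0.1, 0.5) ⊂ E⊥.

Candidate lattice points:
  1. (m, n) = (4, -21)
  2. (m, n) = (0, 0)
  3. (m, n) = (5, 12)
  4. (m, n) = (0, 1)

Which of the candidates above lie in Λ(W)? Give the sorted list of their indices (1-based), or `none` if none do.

β' = (2−√8)/2 ≈ -0.414214.
[1] lift (4,-21): star map gives 12.698485; window check -0.1 ≤ 12.698485 < 0.5 is false → out
[2] lift (0,0): star map gives 0.000000; window check -0.1 ≤ 0.000000 < 0.5 is true → IN Λ
[3] lift (5,12): star map gives 0.029437; window check -0.1 ≤ 0.029437 < 0.5 is true → IN Λ
[4] lift (0,1): star map gives -0.414214; window check -0.1 ≤ -0.414214 < 0.5 is false → out

2, 3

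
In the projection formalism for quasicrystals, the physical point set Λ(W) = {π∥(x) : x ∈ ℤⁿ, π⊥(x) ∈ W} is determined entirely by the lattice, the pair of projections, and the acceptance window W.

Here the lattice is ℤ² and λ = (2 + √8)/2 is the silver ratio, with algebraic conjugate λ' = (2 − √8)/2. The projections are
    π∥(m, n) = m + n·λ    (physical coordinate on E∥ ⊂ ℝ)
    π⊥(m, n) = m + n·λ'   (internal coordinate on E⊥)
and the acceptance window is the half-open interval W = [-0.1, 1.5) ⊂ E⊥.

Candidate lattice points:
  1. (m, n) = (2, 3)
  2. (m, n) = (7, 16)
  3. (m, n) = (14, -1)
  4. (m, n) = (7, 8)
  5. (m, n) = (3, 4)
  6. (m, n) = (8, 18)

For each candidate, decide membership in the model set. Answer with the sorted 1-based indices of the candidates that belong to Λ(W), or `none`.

1, 2, 5, 6

Compute λ' = (2−√8)/2 = -0.4142, so π⊥(m,n) = m -0.4142·n.
[1] lift (2,3): star map gives 0.7574; window check -0.1 ≤ 0.7574 < 1.5 is true → IN Λ
[2] lift (7,16): star map gives 0.3726; window check -0.1 ≤ 0.3726 < 1.5 is true → IN Λ
[3] lift (14,-1): star map gives 14.4142; window check -0.1 ≤ 14.4142 < 1.5 is false → out
[4] lift (7,8): star map gives 3.6863; window check -0.1 ≤ 3.6863 < 1.5 is false → out
[5] lift (3,4): star map gives 1.3431; window check -0.1 ≤ 1.3431 < 1.5 is true → IN Λ
[6] lift (8,18): star map gives 0.5442; window check -0.1 ≤ 0.5442 < 1.5 is true → IN Λ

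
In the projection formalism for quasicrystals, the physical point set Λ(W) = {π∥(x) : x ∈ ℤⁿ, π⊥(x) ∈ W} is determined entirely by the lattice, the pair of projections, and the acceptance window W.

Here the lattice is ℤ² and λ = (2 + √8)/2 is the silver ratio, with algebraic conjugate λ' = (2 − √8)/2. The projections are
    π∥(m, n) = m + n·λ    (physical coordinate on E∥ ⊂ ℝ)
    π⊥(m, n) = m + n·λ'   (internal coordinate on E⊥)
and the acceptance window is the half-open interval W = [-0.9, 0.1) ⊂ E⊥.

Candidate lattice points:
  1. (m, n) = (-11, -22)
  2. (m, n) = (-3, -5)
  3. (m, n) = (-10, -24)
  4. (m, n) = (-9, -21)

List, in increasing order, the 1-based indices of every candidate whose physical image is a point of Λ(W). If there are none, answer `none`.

3, 4

Numerically λ ≈ 2.41421 and λ' = −1/λ ≈ -0.41421.
candidate 1: (m,n)=(-11,-22) → π∥ = -11-22·λ ≈ -64.11270, π⊥ = -11-22·λ' ≈ -1.88730 ∉ [-0.9, 0.1) ⇒ out
candidate 2: (m,n)=(-3,-5) → π∥ = -3-5·λ ≈ -15.07107, π⊥ = -3-5·λ' ≈ -0.92893 ∉ [-0.9, 0.1) ⇒ out
candidate 3: (m,n)=(-10,-24) → π∥ = -10-24·λ ≈ -67.94113, π⊥ = -10-24·λ' ≈ -0.05887 ∈ [-0.9, 0.1) ⇒ IN Λ
candidate 4: (m,n)=(-9,-21) → π∥ = -9-21·λ ≈ -59.69848, π⊥ = -9-21·λ' ≈ -0.30152 ∈ [-0.9, 0.1) ⇒ IN Λ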